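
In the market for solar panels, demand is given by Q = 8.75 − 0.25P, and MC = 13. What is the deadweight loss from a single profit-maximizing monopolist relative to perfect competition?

DWL = 15.125

Inverting demand: P = 35 − 4Q.
Under competition P = MC = 13, so Q = (35 − 13)/4 = 5.5.
A monopolist chooses Q where MR = MC. MR = 35 − 8Q; setting this equal to 13 gives Q = 2.75 and P = 24.
DWL is the triangle between Q = 2.75 and Q = 5.5: ½·(5.5 − 2.75)·(24 − 13) = 15.125.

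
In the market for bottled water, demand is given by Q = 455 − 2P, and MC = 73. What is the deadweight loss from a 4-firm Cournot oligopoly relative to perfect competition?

Inverting demand: P = 227.5 − 0.5Q.
Under competition P = MC = 73, so Q = (227.5 − 73)/0.5 = 309.
Cournot with 4 identical firms: the symmetric best-response condition is 227.5 − 2.5q = 73. Each firm produces q = 61.8, total output Q = 247.2, price P = 103.9.
DWL is the triangle between Q = 247.2 and Q = 309: ½·(309 − 247.2)·(103.9 − 73) = 954.81.

DWL = 954.81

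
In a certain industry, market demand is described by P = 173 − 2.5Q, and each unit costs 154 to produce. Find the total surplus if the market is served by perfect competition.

TS = 72.2

Perfect competition: P = MC = 154, so 173 − 2.5Q = 154 and Q = 7.6.
CS = ½·(173 − 154)·7.6 = 72.2; PS = (154 − 154)·7.6 = 0; TS = 72.2.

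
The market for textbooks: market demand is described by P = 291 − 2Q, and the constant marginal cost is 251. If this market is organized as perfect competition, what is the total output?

Competitive firms price at marginal cost: P = 251, giving Q = 20.

Q = 20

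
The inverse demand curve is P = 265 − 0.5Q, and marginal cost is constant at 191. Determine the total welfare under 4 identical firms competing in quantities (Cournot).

TS = 5256.96

In a 4-firm Cournot equilibrium, symmetry and the first-order condition give q = (265 − 191)/(2.5) = 29.6. So Q = 118.4 and P = 205.8.
CS = ½·(265 − 205.8)·118.4 = 3504.64; PS = (205.8 − 191)·118.4 = 1752.32; TS = 5256.96.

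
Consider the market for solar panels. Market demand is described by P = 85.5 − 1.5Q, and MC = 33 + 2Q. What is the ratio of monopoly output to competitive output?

The monopolist equates marginal revenue to marginal cost: 85.5 − 3Q = 33 + 2Q, so Q = 10.5. From demand, P = 69.75.
Under competition P = MC: 85.5 − 1.5Q = 33 + 2Q ⇒ Q = 15, P = 63.
Ratio Q_m/Q_c = 10.5/15 = 0.7.

Q_m/Q_c = 0.7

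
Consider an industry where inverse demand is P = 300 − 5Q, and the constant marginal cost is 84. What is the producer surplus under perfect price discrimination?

A perfectly discriminating monopolist sells every unit with P(Q) ≥ MC(Q), so output equals the competitive quantity Q = 43.2. Each buyer pays their reservation price, so CS = 0 and the firm captures all surplus.
PS = ½·(300 − 84)·43.2 = 4665.6.

PS = 4665.6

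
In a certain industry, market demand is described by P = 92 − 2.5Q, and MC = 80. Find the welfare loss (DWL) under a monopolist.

Perfect competition: P = MC = 80, so 92 − 2.5Q = 80 and Q = 4.8.
A monopolist chooses Q where MR = MC. MR = 92 − 5Q; setting this equal to 80 gives Q = 2.4 and P = 86.
DWL is the triangle between Q = 2.4 and Q = 4.8: ½·(4.8 − 2.4)·(86 − 80) = 7.2.

DWL = 7.2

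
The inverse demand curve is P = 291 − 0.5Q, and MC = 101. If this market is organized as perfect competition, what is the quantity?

Q = 380

Under competition P = MC = 101, so Q = (291 − 101)/0.5 = 380.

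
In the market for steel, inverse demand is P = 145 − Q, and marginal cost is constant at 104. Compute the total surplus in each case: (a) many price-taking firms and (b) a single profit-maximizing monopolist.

Competition: TS = 840.5; Monopoly: TS = 630.375

Perfect competition: P = MC = 104, so 145 − Q = 104 and Q = 41.
CS = ½·(145 − 104)·41 = 840.5; PS = (104 − 104)·41 = 0; TS = 840.5.
A monopolist chooses Q where MR = MC. MR = 145 − 2Q; setting this equal to 104 gives Q = 20.5 and P = 124.5.
CS = ½·(145 − 124.5)·20.5 = 210.125; PS = (124.5 − 104)·20.5 = 420.25; TS = 630.375.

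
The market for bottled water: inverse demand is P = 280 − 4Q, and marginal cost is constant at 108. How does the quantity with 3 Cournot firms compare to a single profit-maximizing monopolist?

Cournot: Q = 32.25; Monopoly: Q = 21.5

Cournot with 3 identical firms: the symmetric best-response condition is 280 − 16q = 108. Each firm produces q = 10.75, total output Q = 32.25, price P = 151.
Monopoly sets MR = MC: 280 − 8Q = 108 ⇒ Q = 21.5, P = 280 − 4·21.5 = 194.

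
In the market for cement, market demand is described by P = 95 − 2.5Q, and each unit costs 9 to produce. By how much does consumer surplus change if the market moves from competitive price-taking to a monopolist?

Consumer surplus falls by 1109.4

Under competition P = MC = 9, so Q = (95 − 9)/2.5 = 34.4.
CS = ½·(95 − 9)·34.4 = 1479.2.
A monopolist chooses Q where MR = MC. MR = 95 − 5Q; setting this equal to 9 gives Q = 17.2 and P = 52.
CS = ½·(95 − 52)·17.2 = 369.8.
Change in consumer surplus: 369.8 − 1479.2 = −1109.4.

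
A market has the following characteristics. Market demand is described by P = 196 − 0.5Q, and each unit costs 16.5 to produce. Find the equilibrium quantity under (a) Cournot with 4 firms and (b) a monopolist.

Cournot with 4 identical firms: the symmetric best-response condition is 196 − 2.5q = 16.5. Each firm produces q = 71.8, total output Q = 287.2, price P = 52.4.
The monopolist equates marginal revenue to marginal cost: 196 − Q = 16.5, so Q = 179.5. From demand, P = 106.25.

Cournot: Q = 287.2; Monopoly: Q = 179.5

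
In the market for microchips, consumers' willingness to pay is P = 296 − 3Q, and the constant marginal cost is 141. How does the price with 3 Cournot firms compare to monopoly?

Cournot with 3 identical firms: the symmetric best-response condition is 296 − 12q = 141. Each firm produces q = 155/12, total output Q = 38.75, price P = 179.75.
Monopoly sets MR = MC: 296 − 6Q = 141 ⇒ Q = 155/6, P = 296 − 3·155/6 = 218.5.

Cournot: P = 179.75; Monopoly: P = 218.5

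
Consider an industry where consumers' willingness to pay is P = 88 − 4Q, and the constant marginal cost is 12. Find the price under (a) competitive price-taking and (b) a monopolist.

Perfect competition: P = MC = 12, so 88 − 4Q = 12 and Q = 19.
A monopolist chooses Q where MR = MC. MR = 88 − 8Q; setting this equal to 12 gives Q = 9.5 and P = 50.

Competition: P = 12; Monopoly: P = 50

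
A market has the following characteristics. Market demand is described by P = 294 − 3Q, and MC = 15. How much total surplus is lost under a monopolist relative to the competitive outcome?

Perfect competition: P = MC = 15, so 294 − 3Q = 15 and Q = 93.
The monopolist equates marginal revenue to marginal cost: 294 − 6Q = 15, so Q = 46.5. From demand, P = 154.5.
DWL is the triangle between Q = 46.5 and Q = 93: ½·(93 − 46.5)·(154.5 − 15) = 3243.375.

DWL = 3243.375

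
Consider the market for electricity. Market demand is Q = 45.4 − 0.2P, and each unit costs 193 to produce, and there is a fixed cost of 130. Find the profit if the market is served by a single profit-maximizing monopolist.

Inverting demand: P = 227 − 5Q.
The monopolist equates marginal revenue to marginal cost: 227 − 10Q = 193, so Q = 3.4. From demand, P = 210.
Profit = (210 − 193)·3.4 − 130 = −72.2.

Profit = −72.2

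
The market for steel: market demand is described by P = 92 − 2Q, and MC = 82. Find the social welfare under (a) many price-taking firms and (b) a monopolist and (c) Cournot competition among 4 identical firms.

Competition: TS = 25; Monopoly: TS = 18.75; Cournot: TS = 24

Perfect competition: P = MC = 82, so 92 − 2Q = 82 and Q = 5.
CS = ½·(92 − 82)·5 = 25; PS = (82 − 82)·5 = 0; TS = 25.
Monopoly sets MR = MC: 92 − 4Q = 82 ⇒ Q = 2.5, P = 92 − 2·2.5 = 87.
CS = ½·(92 − 87)·2.5 = 6.25; PS = (87 − 82)·2.5 = 12.5; TS = 18.75.
In a 4-firm Cournot equilibrium, symmetry and the first-order condition give q = (92 − 82)/(10) = 1. So Q = 4 and P = 84.
CS = ½·(92 − 84)·4 = 16; PS = (84 − 82)·4 = 8; TS = 24.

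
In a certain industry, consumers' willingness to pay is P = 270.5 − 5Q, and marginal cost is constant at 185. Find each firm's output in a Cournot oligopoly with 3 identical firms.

q_i = 4.275

Cournot with 3 identical firms: the symmetric best-response condition is 270.5 − 20q = 185. Each firm produces q = 4.275, total output Q = 12.825, price P = 206.375.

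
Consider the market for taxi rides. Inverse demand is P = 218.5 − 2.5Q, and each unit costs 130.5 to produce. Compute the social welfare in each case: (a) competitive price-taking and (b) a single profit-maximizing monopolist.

Competitive firms price at marginal cost: P = 130.5, giving Q = 35.2.
CS = ½·(218.5 − 130.5)·35.2 = 1548.8; PS = (130.5 − 130.5)·35.2 = 0; TS = 1548.8.
A monopolist chooses Q where MR = MC. MR = 218.5 − 5Q; setting this equal to 130.5 gives Q = 17.6 and P = 174.5.
CS = ½·(218.5 − 174.5)·17.6 = 387.2; PS = (174.5 − 130.5)·17.6 = 774.4; TS = 1161.6.

Competition: TS = 1548.8; Monopoly: TS = 1161.6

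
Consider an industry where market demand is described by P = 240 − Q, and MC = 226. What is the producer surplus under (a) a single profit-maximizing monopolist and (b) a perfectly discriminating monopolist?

Monopoly: PS = 49; Perfect PD: PS = 98

The monopolist equates marginal revenue to marginal cost: 240 − 2Q = 226, so Q = 7. From demand, P = 233.
PS = (233 − 226)·7 = 49.
A perfectly discriminating monopolist sells every unit with P(Q) ≥ MC(Q), so output equals the competitive quantity Q = 14. Each buyer pays their reservation price, so CS = 0 and the firm captures all surplus.
PS = ½·(240 − 226)·14 = 98.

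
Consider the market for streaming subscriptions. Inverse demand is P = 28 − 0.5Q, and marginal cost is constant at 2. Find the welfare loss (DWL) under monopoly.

Perfect competition: P = MC = 2, so 28 − 0.5Q = 2 and Q = 52.
Monopoly sets MR = MC: 28 − Q = 2 ⇒ Q = 26, P = 28 − 0.5·26 = 15.
DWL is the triangle between Q = 26 and Q = 52: ½·(52 − 26)·(15 − 2) = 169.

DWL = 169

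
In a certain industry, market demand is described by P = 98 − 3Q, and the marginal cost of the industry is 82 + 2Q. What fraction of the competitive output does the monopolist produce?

Q_m/Q_c = 0.625

A monopolist chooses Q where MR = MC. MR = 98 − 6Q; setting this equal to 82 + 2Q gives Q = 2 and P = 92.
Under competition P = MC: 98 − 3Q = 82 + 2Q ⇒ Q = 3.2, P = 88.4.
Ratio Q_m/Q_c = 2/3.2 = 0.625.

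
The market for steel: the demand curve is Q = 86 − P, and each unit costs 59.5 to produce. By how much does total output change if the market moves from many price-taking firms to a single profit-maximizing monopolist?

Inverting demand: P = 86 − Q.
Perfect competition: P = MC = 59.5, so 86 − Q = 59.5 and Q = 26.5.
The monopolist equates marginal revenue to marginal cost: 86 − 2Q = 59.5, so Q = 13.25. From demand, P = 72.75.
Change in total output: 13.25 − 26.5 = −13.25.

Total output falls by 13.25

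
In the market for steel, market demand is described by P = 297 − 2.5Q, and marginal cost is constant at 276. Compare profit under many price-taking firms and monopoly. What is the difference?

Under competition P = MC = 276, so Q = (297 − 276)/2.5 = 8.4.
Profit = (276 − 276)·8.4 = 0.
A monopolist chooses Q where MR = MC. MR = 297 − 5Q; setting this equal to 276 gives Q = 4.2 and P = 286.5.
Profit = (286.5 − 276)·4.2 = 44.1.
Change in profit: 44.1 − 0 = 44.1.

π rises by 44.1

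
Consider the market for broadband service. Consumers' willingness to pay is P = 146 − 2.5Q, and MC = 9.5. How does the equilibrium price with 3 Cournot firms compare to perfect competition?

Cournot: P = 43.625; Competition: P = 9.5

Cournot with 3 identical firms: the symmetric best-response condition is 146 − 10q = 9.5. Each firm produces q = 13.65, total output Q = 40.95, price P = 43.625.
Under competition P = MC = 9.5, so Q = (146 − 9.5)/2.5 = 54.6.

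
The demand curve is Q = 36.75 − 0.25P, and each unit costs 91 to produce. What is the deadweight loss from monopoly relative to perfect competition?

DWL = 98

Inverting demand: P = 147 − 4Q.
Under competition P = MC = 91, so Q = (147 − 91)/4 = 14.
A monopolist chooses Q where MR = MC. MR = 147 − 8Q; setting this equal to 91 gives Q = 7 and P = 119.
DWL is the triangle between Q = 7 and Q = 14: ½·(14 − 7)·(119 − 91) = 98.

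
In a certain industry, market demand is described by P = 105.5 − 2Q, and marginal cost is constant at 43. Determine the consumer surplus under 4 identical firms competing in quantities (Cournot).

With 4 symmetric Cournot firms, each firm's FOC gives 105.5 − 10q = 43, so q = 6.25, Q = 4·6.25 = 25, and P = 55.5.
CS = ½·(105.5 − 55.5)·25 = 625.

CS = 625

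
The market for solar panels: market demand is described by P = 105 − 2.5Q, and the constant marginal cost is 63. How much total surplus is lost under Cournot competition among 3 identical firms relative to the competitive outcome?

DWL = 22.05

Competitive firms price at marginal cost: P = 63, giving Q = 16.8.
Cournot with 3 identical firms: the symmetric best-response condition is 105 − 10q = 63. Each firm produces q = 4.2, total output Q = 12.6, price P = 73.5.
DWL is the triangle between Q = 12.6 and Q = 16.8: ½·(16.8 − 12.6)·(73.5 − 63) = 22.05.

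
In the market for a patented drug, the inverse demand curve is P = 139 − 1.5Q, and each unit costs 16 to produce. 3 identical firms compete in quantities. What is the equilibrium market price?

P = 46.75

With 3 symmetric Cournot firms, each firm's FOC gives 139 − 6q = 16, so q = 20.5, Q = 3·20.5 = 61.5, and P = 46.75.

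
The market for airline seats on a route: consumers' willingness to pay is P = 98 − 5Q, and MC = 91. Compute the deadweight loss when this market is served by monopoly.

Perfect competition: P = MC = 91, so 98 − 5Q = 91 and Q = 1.4.
A monopolist chooses Q where MR = MC. MR = 98 − 10Q; setting this equal to 91 gives Q = 0.7 and P = 94.5.
DWL is the triangle between Q = 0.7 and Q = 1.4: ½·(1.4 − 0.7)·(94.5 − 91) = 1.225.

DWL = 1.225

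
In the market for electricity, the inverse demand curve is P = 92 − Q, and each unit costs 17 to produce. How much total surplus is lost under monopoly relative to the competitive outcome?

DWL = 703.125

Under competition P = MC = 17, so Q = (92 − 17)/1 = 75.
A monopolist chooses Q where MR = MC. MR = 92 − 2Q; setting this equal to 17 gives Q = 37.5 and P = 54.5.
DWL is the triangle between Q = 37.5 and Q = 75: ½·(75 − 37.5)·(54.5 − 17) = 703.125.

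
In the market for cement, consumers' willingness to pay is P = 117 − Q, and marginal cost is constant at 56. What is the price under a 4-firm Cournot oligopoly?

In a 4-firm Cournot equilibrium, symmetry and the first-order condition give q = (117 − 56)/(5) = 12.2. So Q = 48.8 and P = 68.2.

P = 68.2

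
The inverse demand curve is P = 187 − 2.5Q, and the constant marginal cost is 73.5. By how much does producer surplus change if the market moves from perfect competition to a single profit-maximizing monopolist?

Producer surplus rises by 1288.225

Under competition P = MC = 73.5, so Q = (187 − 73.5)/2.5 = 45.4.
PS = (73.5 − 73.5)·45.4 = 0.
The monopolist equates marginal revenue to marginal cost: 187 − 5Q = 73.5, so Q = 22.7. From demand, P = 130.25.
PS = (130.25 − 73.5)·22.7 = 1288.225.
Change in producer surplus: 1288.225 − 0 = 1288.225.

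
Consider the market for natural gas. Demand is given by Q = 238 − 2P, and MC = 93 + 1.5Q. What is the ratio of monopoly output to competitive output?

Q_m/Q_c = 0.8

Inverting demand: P = 119 − 0.5Q.
Monopoly sets MR = MC: 119 − Q = 93 + 1.5Q ⇒ Q = 10.4, P = 119 − 0.5·10.4 = 113.8.
Competitive equilibrium sets price equal to marginal cost: 119 − 0.5Q = 93 + 1.5Q, so Q = 13 and P = 112.5.
Ratio Q_m/Q_c = 10.4/13 = 0.8.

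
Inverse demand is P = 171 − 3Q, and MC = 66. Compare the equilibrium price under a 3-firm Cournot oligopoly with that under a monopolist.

Cournot: P = 92.25; Monopoly: P = 118.5

Cournot with 3 identical firms: the symmetric best-response condition is 171 − 12q = 66. Each firm produces q = 8.75, total output Q = 26.25, price P = 92.25.
The monopolist equates marginal revenue to marginal cost: 171 − 6Q = 66, so Q = 17.5. From demand, P = 118.5.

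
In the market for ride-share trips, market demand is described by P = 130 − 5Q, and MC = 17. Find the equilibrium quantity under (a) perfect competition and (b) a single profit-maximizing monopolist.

Competitive firms price at marginal cost: P = 17, giving Q = 22.6.
The monopolist equates marginal revenue to marginal cost: 130 − 10Q = 17, so Q = 11.3. From demand, P = 73.5.

Competition: Q = 22.6; Monopoly: Q = 11.3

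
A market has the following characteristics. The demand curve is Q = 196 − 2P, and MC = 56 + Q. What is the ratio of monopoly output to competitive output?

Q_m/Q_c = 0.75

Inverting demand: P = 98 − 0.5Q.
The monopolist equates marginal revenue to marginal cost: 98 − Q = 56 + Q, so Q = 21. From demand, P = 87.5.
Competitive equilibrium sets price equal to marginal cost: 98 − 0.5Q = 56 + Q, so Q = 28 and P = 84.
Ratio Q_m/Q_c = 21/28 = 0.75.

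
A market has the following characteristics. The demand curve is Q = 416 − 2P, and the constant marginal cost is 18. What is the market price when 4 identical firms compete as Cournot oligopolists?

Inverting demand: P = 208 − 0.5Q.
In a 4-firm Cournot equilibrium, symmetry and the first-order condition give q = (208 − 18)/(2.5) = 76. So Q = 304 and P = 56.

P = 56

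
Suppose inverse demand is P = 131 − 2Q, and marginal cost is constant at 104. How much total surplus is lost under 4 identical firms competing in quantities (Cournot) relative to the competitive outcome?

Under competition P = MC = 104, so Q = (131 − 104)/2 = 13.5.
In a 4-firm Cournot equilibrium, symmetry and the first-order condition give q = (131 − 104)/(10) = 2.7. So Q = 10.8 and P = 109.4.
DWL is the triangle between Q = 10.8 and Q = 13.5: ½·(13.5 − 10.8)·(109.4 − 104) = 7.29.

DWL = 7.29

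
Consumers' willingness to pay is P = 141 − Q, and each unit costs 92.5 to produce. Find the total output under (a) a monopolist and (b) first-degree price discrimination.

The monopolist equates marginal revenue to marginal cost: 141 − 2Q = 92.5, so Q = 24.25. From demand, P = 116.75.
With perfect price discrimination, output is the efficient level Q = 48.5 (where demand meets MC), but every buyer pays their willingness to pay: CS = 0 and PS = total surplus.

Monopoly: Q = 24.25; Perfect PD: Q = 48.5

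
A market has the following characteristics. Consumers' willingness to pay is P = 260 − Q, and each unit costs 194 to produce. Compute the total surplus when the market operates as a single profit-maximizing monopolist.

TS = 1633.5

A monopolist chooses Q where MR = MC. MR = 260 − 2Q; setting this equal to 194 gives Q = 33 and P = 227.
CS = ½·(260 − 227)·33 = 544.5; PS = (227 − 194)·33 = 1089; TS = 1633.5.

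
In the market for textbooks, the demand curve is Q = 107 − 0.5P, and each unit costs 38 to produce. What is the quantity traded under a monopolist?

Q = 44

Inverting demand: P = 214 − 2Q.
The monopolist equates marginal revenue to marginal cost: 214 − 4Q = 38, so Q = 44. From demand, P = 126.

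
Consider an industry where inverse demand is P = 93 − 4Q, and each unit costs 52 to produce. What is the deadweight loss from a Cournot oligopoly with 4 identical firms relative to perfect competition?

DWL = 8.405

Under competition P = MC = 52, so Q = (93 − 52)/4 = 10.25.
With 4 symmetric Cournot firms, each firm's FOC gives 93 − 20q = 52, so q = 2.05, Q = 4·2.05 = 8.2, and P = 60.2.
DWL is the triangle between Q = 8.2 and Q = 10.25: ½·(10.25 − 8.2)·(60.2 − 52) = 8.405.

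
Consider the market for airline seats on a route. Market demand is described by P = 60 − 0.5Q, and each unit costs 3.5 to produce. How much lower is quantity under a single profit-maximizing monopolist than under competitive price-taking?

Quantity falls by 56.5

Competitive firms price at marginal cost: P = 3.5, giving Q = 113.
A monopolist chooses Q where MR = MC. MR = 60 − Q; setting this equal to 3.5 gives Q = 56.5 and P = 31.75.
Change in quantity: 56.5 − 113 = −56.5.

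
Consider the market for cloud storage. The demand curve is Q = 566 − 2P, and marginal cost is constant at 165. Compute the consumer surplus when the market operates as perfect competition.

Inverting demand: P = 283 − 0.5Q.
Perfect competition: P = MC = 165, so 283 − 0.5Q = 165 and Q = 236.
CS = ½·(283 − 165)·236 = 13924.

CS = 13924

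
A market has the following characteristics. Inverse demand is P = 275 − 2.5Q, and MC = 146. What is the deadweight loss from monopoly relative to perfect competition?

DWL = 832.05

Perfect competition: P = MC = 146, so 275 − 2.5Q = 146 and Q = 51.6.
A monopolist chooses Q where MR = MC. MR = 275 − 5Q; setting this equal to 146 gives Q = 25.8 and P = 210.5.
DWL is the triangle between Q = 25.8 and Q = 51.6: ½·(51.6 − 25.8)·(210.5 − 146) = 832.05.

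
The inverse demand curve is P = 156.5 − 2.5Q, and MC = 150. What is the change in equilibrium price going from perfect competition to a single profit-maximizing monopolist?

Competitive firms price at marginal cost: P = 150, giving Q = 2.6.
Monopoly sets MR = MC: 156.5 − 5Q = 150 ⇒ Q = 1.3, P = 156.5 − 2.5·1.3 = 153.25.
Change in equilibrium price: 153.25 − 150 = 3.25.

P rises by 3.25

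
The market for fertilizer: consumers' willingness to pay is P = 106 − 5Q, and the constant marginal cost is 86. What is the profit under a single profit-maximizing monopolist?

Profit = 20

A monopolist chooses Q where MR = MC. MR = 106 − 10Q; setting this equal to 86 gives Q = 2 and P = 96.
Profit = (96 − 86)·2 = 20.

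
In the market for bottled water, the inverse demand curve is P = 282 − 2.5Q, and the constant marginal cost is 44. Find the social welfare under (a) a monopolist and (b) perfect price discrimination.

Monopoly: TS = 8496.6; Perfect PD: TS = 11328.8

A monopolist chooses Q where MR = MC. MR = 282 − 5Q; setting this equal to 44 gives Q = 47.6 and P = 163.
CS = ½·(282 − 163)·47.6 = 2832.2; PS = (163 − 44)·47.6 = 5664.4; TS = 8496.6.
A perfectly discriminating monopolist sells every unit with P(Q) ≥ MC(Q), so output equals the competitive quantity Q = 95.2. Each buyer pays their reservation price, so CS = 0 and the firm captures all surplus.
TS = 11328.8 (equal to competitive TS).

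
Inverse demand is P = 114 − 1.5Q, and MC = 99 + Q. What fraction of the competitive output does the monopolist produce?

A monopolist chooses Q where MR = MC. MR = 114 − 3Q; setting this equal to 99 + Q gives Q = 3.75 and P = 108.375.
Under competition P = MC: 114 − 1.5Q = 99 + Q ⇒ Q = 6, P = 105.
Ratio Q_m/Q_c = 3.75/6 = 0.625.

Q_m/Q_c = 0.625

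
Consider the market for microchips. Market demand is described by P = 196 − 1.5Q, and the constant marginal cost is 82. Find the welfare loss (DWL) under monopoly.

Perfect competition: P = MC = 82, so 196 − 1.5Q = 82 and Q = 76.
Monopoly sets MR = MC: 196 − 3Q = 82 ⇒ Q = 38, P = 196 − 1.5·38 = 139.
DWL is the triangle between Q = 38 and Q = 76: ½·(76 − 38)·(139 − 82) = 1083.

DWL = 1083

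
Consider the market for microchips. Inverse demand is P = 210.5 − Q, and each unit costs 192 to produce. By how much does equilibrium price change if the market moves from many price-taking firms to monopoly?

Equilibrium price rises by 9.25

Competitive firms price at marginal cost: P = 192, giving Q = 18.5.
Monopoly sets MR = MC: 210.5 − 2Q = 192 ⇒ Q = 9.25, P = 210.5 − 9.25 = 201.25.
Change in equilibrium price: 201.25 − 192 = 9.25.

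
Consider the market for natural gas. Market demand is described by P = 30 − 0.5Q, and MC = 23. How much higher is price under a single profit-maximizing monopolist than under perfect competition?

Perfect competition: P = MC = 23, so 30 − 0.5Q = 23 and Q = 14.
A monopolist chooses Q where MR = MC. MR = 30 − Q; setting this equal to 23 gives Q = 7 and P = 26.5.
Change in price: 26.5 − 23 = 3.5.

P rises by 3.5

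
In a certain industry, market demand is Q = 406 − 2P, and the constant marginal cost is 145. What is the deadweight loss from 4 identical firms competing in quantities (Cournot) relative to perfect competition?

Inverting demand: P = 203 − 0.5Q.
Under competition P = MC = 145, so Q = (203 − 145)/0.5 = 116.
In a 4-firm Cournot equilibrium, symmetry and the first-order condition give q = (203 − 145)/(2.5) = 23.2. So Q = 92.8 and P = 156.6.
DWL is the triangle between Q = 92.8 and Q = 116: ½·(116 − 92.8)·(156.6 − 145) = 134.56.

DWL = 134.56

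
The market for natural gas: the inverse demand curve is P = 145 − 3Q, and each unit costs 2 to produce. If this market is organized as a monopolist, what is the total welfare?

Monopoly sets MR = MC: 145 − 6Q = 2 ⇒ Q = 143/6, P = 145 − 3·143/6 = 73.5.
CS = ½·(145 − 73.5)·143/6 = 20449/24; PS = (73.5 − 2)·143/6 = 20449/12; TS = 2556.125.

TS = 2556.125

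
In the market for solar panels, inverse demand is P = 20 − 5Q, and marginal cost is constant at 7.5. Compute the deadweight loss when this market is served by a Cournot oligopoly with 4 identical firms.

DWL = 0.625

Under competition P = MC = 7.5, so Q = (20 − 7.5)/5 = 2.5.
Cournot with 4 identical firms: the symmetric best-response condition is 20 − 25q = 7.5. Each firm produces q = 0.5, total output Q = 2, price P = 10.
DWL is the triangle between Q = 2 and Q = 2.5: ½·(2.5 − 2)·(10 − 7.5) = 0.625.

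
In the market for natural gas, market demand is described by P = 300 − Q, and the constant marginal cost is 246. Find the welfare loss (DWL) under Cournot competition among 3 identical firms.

Competitive firms price at marginal cost: P = 246, giving Q = 54.
In a 3-firm Cournot equilibrium, symmetry and the first-order condition give q = (300 − 246)/(4) = 13.5. So Q = 40.5 and P = 259.5.
DWL is the triangle between Q = 40.5 and Q = 54: ½·(54 − 40.5)·(259.5 − 246) = 91.125.

DWL = 91.125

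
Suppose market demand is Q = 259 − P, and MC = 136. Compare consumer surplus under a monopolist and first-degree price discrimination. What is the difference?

Inverting demand: P = 259 − Q.
A monopolist chooses Q where MR = MC. MR = 259 − 2Q; setting this equal to 136 gives Q = 61.5 and P = 197.5.
CS = ½·(259 − 197.5)·61.5 = 1891.125.
A perfectly discriminating monopolist sells every unit with P(Q) ≥ MC(Q), so output equals the competitive quantity Q = 123. Each buyer pays their reservation price, so CS = 0 and the firm captures all surplus.
CS = 0.
Change in consumer surplus: 0 − 1891.125 = −1891.125.

Consumer surplus falls by 1891.125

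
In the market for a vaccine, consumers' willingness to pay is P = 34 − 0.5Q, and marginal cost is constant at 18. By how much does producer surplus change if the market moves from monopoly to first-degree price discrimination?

A monopolist chooses Q where MR = MC. MR = 34 − Q; setting this equal to 18 gives Q = 16 and P = 26.
PS = (26 − 18)·16 = 128.
A perfectly discriminating monopolist sells every unit with P(Q) ≥ MC(Q), so output equals the competitive quantity Q = 32. Each buyer pays their reservation price, so CS = 0 and the firm captures all surplus.
PS = ½·(34 − 18)·32 = 256.
Change in producer surplus: 256 − 128 = 128.

Producer surplus rises by 128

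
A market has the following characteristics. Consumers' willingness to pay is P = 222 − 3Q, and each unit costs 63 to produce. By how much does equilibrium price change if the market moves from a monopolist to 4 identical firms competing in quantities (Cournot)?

P falls by 47.7

A monopolist chooses Q where MR = MC. MR = 222 − 6Q; setting this equal to 63 gives Q = 26.5 and P = 142.5.
With 4 symmetric Cournot firms, each firm's FOC gives 222 − 15q = 63, so q = 10.6, Q = 4·10.6 = 42.4, and P = 94.8.
Change in equilibrium price: 94.8 − 142.5 = −47.7.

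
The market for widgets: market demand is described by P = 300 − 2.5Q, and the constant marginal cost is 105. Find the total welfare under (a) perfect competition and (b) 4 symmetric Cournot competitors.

Under competition P = MC = 105, so Q = (300 − 105)/2.5 = 78.
CS = ½·(300 − 105)·78 = 7605; PS = (105 − 105)·78 = 0; TS = 7605.
With 4 symmetric Cournot firms, each firm's FOC gives 300 − 12.5q = 105, so q = 15.6, Q = 4·15.6 = 62.4, and P = 144.
CS = ½·(300 − 144)·62.4 = 4867.2; PS = (144 − 105)·62.4 = 2433.6; TS = 7300.8.

Competition: TS = 7605; Cournot: TS = 7300.8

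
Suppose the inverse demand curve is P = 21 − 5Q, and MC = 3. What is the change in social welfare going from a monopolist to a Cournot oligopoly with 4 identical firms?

A monopolist chooses Q where MR = MC. MR = 21 − 10Q; setting this equal to 3 gives Q = 1.8 and P = 12.
CS = ½·(21 − 12)·1.8 = 8.1; PS = (12 − 3)·1.8 = 16.2; TS = 24.3.
Cournot with 4 identical firms: the symmetric best-response condition is 21 − 25q = 3. Each firm produces q = 0.72, total output Q = 2.88, price P = 6.6.
CS = ½·(21 − 6.6)·2.88 = 20.736; PS = (6.6 − 3)·2.88 = 10.368; TS = 31.104.
Change in social welfare: 31.104 − 24.3 = 6.804.

TS rises by 6.804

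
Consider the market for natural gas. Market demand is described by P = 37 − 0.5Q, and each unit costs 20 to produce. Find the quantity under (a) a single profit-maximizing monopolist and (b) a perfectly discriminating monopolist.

The monopolist equates marginal revenue to marginal cost: 37 − Q = 20, so Q = 17. From demand, P = 28.5.
A perfectly discriminating monopolist sells every unit with P(Q) ≥ MC(Q), so output equals the competitive quantity Q = 34. Each buyer pays their reservation price, so CS = 0 and the firm captures all surplus.

Monopoly: Q = 17; Perfect PD: Q = 34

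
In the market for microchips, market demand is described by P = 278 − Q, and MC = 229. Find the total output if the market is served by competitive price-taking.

Q = 49

Under competition P = MC = 229, so Q = (278 − 229)/1 = 49.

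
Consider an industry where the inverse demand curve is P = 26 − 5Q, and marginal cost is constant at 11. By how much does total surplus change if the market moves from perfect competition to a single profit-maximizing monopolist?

Perfect competition: P = MC = 11, so 26 − 5Q = 11 and Q = 3.
CS = ½·(26 − 11)·3 = 22.5; PS = (11 − 11)·3 = 0; TS = 22.5.
The monopolist equates marginal revenue to marginal cost: 26 − 10Q = 11, so Q = 1.5. From demand, P = 18.5.
CS = ½·(26 − 18.5)·1.5 = 5.625; PS = (18.5 − 11)·1.5 = 11.25; TS = 16.875.
Change in total surplus: 16.875 − 22.5 = −5.625.

TS falls by 5.625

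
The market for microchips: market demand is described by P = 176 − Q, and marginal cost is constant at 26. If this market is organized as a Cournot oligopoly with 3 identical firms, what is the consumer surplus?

CS = 6328.125

In a 3-firm Cournot equilibrium, symmetry and the first-order condition give q = (176 − 26)/(4) = 37.5. So Q = 112.5 and P = 63.5.
CS = ½·(176 − 63.5)·112.5 = 6328.125.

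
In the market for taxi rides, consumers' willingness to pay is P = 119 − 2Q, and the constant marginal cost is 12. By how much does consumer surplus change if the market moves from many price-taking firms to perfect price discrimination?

CS falls by 2862.25

Perfect competition: P = MC = 12, so 119 − 2Q = 12 and Q = 53.5.
CS = ½·(119 − 12)·53.5 = 2862.25.
A perfectly discriminating monopolist sells every unit with P(Q) ≥ MC(Q), so output equals the competitive quantity Q = 53.5. Each buyer pays their reservation price, so CS = 0 and the firm captures all surplus.
CS = 0.
Change in consumer surplus: 0 − 2862.25 = −2862.25.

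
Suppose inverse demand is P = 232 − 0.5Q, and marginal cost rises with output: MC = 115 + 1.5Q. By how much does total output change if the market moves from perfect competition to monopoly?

Competitive equilibrium sets price equal to marginal cost: 232 − 0.5Q = 115 + 1.5Q, so Q = 58.5 and P = 202.75.
The monopolist equates marginal revenue to marginal cost: 232 − Q = 115 + 1.5Q, so Q = 46.8. From demand, P = 208.6.
Change in total output: 46.8 − 58.5 = −11.7.

Total output falls by 11.7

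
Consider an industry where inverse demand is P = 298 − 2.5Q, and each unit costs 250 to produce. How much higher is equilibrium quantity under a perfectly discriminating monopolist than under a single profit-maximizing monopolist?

Q rises by 9.6

The monopolist equates marginal revenue to marginal cost: 298 − 5Q = 250, so Q = 9.6. From demand, P = 274.
Under first-degree price discrimination the firm charges each unit its demand price and produces up to where P = MC, i.e. Q = 19.2. Consumer surplus is zero; producer surplus equals total surplus.
Change in equilibrium quantity: 19.2 − 9.6 = 9.6.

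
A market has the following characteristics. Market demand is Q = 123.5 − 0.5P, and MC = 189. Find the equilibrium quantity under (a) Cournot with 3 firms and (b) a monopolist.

Inverting demand: P = 247 − 2Q.
In a 3-firm Cournot equilibrium, symmetry and the first-order condition give q = (247 − 189)/(8) = 7.25. So Q = 21.75 and P = 203.5.
Monopoly sets MR = MC: 247 − 4Q = 189 ⇒ Q = 14.5, P = 247 − 2·14.5 = 218.

Cournot: Q = 21.75; Monopoly: Q = 14.5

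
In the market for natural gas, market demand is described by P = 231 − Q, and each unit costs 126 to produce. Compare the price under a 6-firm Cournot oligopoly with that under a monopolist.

In a 6-firm Cournot equilibrium, symmetry and the first-order condition give q = (231 − 126)/(7) = 15. So Q = 90 and P = 141.
The monopolist equates marginal revenue to marginal cost: 231 − 2Q = 126, so Q = 52.5. From demand, P = 178.5.

Cournot: P = 141; Monopoly: P = 178.5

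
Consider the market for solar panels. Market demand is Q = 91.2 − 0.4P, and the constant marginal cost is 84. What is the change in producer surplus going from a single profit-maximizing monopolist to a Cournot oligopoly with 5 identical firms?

Inverting demand: P = 228 − 2.5Q.
Monopoly sets MR = MC: 228 − 5Q = 84 ⇒ Q = 28.8, P = 228 − 2.5·28.8 = 156.
PS = (156 − 84)·28.8 = 2073.6.
Cournot with 5 identical firms: the symmetric best-response condition is 228 − 15q = 84. Each firm produces q = 9.6, total output Q = 48, price P = 108.
PS = (108 − 84)·48 = 1152.
Change in producer surplus: 1152 − 2073.6 = −921.6.

Producer surplus falls by 921.6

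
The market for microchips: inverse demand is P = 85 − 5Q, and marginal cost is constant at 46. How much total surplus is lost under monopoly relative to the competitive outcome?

Perfect competition: P = MC = 46, so 85 − 5Q = 46 and Q = 7.8.
Monopoly sets MR = MC: 85 − 10Q = 46 ⇒ Q = 3.9, P = 85 − 5·3.9 = 65.5.
DWL is the triangle between Q = 3.9 and Q = 7.8: ½·(7.8 − 3.9)·(65.5 − 46) = 38.025.

DWL = 38.025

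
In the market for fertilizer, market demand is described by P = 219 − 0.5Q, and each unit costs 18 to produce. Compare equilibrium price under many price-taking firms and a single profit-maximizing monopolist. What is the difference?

P rises by 100.5

Competitive firms price at marginal cost: P = 18, giving Q = 402.
The monopolist equates marginal revenue to marginal cost: 219 − Q = 18, so Q = 201. From demand, P = 118.5.
Change in equilibrium price: 118.5 − 18 = 100.5.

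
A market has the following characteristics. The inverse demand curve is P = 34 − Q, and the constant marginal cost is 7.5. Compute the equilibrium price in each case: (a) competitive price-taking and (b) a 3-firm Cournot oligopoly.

Competitive firms price at marginal cost: P = 7.5, giving Q = 26.5.
In a 3-firm Cournot equilibrium, symmetry and the first-order condition give q = (34 − 7.5)/(4) = 6.625. So Q = 19.875 and P = 14.125.

Competition: P = 7.5; Cournot: P = 14.125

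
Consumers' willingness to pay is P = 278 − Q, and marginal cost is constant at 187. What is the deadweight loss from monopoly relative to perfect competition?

DWL = 1035.125

Under competition P = MC = 187, so Q = (278 − 187)/1 = 91.
The monopolist equates marginal revenue to marginal cost: 278 − 2Q = 187, so Q = 45.5. From demand, P = 232.5.
DWL is the triangle between Q = 45.5 and Q = 91: ½·(91 − 45.5)·(232.5 − 187) = 1035.125.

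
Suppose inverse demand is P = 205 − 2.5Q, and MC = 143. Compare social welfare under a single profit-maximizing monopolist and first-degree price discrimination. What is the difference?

The monopolist equates marginal revenue to marginal cost: 205 − 5Q = 143, so Q = 12.4. From demand, P = 174.
CS = ½·(205 − 174)·12.4 = 192.2; PS = (174 − 143)·12.4 = 384.4; TS = 576.6.
Under first-degree price discrimination the firm charges each unit its demand price and produces up to where P = MC, i.e. Q = 24.8. Consumer surplus is zero; producer surplus equals total surplus.
TS = 768.8 (equal to competitive TS).
Change in social welfare: 768.8 − 576.6 = 192.2.

TS rises by 192.2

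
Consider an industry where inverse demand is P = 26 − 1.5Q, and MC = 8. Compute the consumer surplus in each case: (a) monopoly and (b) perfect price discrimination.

The monopolist equates marginal revenue to marginal cost: 26 − 3Q = 8, so Q = 6. From demand, P = 17.
CS = ½·(26 − 17)·6 = 27.
With perfect price discrimination, output is the efficient level Q = 12 (where demand meets MC), but every buyer pays their willingness to pay: CS = 0 and PS = total surplus.
CS = 0.

Monopoly: CS = 27; Perfect PD: CS = 0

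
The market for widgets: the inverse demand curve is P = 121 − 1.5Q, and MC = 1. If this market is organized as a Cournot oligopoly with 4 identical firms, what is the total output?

Q = 64

In a 4-firm Cournot equilibrium, symmetry and the first-order condition give q = (121 − 1)/(7.5) = 16. So Q = 64 and P = 25.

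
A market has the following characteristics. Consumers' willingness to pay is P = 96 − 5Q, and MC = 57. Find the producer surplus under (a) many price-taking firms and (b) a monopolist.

Competition: PS = 0; Monopoly: PS = 76.05

Competitive firms price at marginal cost: P = 57, giving Q = 7.8.
PS = (57 − 57)·7.8 = 0.
The monopolist equates marginal revenue to marginal cost: 96 − 10Q = 57, so Q = 3.9. From demand, P = 76.5.
PS = (76.5 − 57)·3.9 = 76.05.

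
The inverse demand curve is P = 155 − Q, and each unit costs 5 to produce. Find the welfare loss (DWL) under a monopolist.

DWL = 2812.5

Competitive firms price at marginal cost: P = 5, giving Q = 150.
The monopolist equates marginal revenue to marginal cost: 155 − 2Q = 5, so Q = 75. From demand, P = 80.
DWL is the triangle between Q = 75 and Q = 150: ½·(150 − 75)·(80 − 5) = 2812.5.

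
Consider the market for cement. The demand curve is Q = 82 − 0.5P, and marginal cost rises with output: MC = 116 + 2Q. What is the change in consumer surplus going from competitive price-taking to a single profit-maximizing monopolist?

CS falls by 80

Inverting demand: P = 164 − 2Q.
Competitive equilibrium sets price equal to marginal cost: 164 − 2Q = 116 + 2Q, so Q = 12 and P = 140.
CS = ½·(164 − 140)·12 = 144.
A monopolist chooses Q where MR = MC. MR = 164 − 4Q; setting this equal to 116 + 2Q gives Q = 8 and P = 148.
CS = ½·(164 − 148)·8 = 64.
Change in consumer surplus: 64 − 144 = −80.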